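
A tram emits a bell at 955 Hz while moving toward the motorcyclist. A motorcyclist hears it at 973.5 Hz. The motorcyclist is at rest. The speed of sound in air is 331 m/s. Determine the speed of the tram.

f' = f · v/(v − v_s) ⇒ v_s = v · |1 − f/f'|.
v_s = 331 × |1 − 955/973.5| = 331 × 0.019 ≈ 6.3 m/s.

6.3 m/s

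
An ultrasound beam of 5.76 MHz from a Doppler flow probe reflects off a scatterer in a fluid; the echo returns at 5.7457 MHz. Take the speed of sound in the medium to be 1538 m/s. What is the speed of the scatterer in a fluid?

1.91 m/s

Double Doppler shift off a moving reflector: f₂ = f₀ · (v + u)/(v − u) (u > 0 toward emitter).
Rearranging, u = v · (f₂ − f₀)/(f₂ + f₀) = 1538 × -0.0143/11.5057 ≈ -1.91 m/s.
So the scatterer in a fluid is moving at 1.91 m/s away from the emitter.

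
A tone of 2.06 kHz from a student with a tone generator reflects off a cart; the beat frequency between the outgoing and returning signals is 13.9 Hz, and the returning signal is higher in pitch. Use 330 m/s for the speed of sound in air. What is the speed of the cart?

1.11 m/s

Double Doppler shift off a moving reflector: f₂ = f₀ · (v + u)/(v − u) (u > 0 toward emitter).
Returning signal is higher, so f₂ = f₀ + Δf = 2060 + 13.9 = 2073.9 Hz.
Rearranging, u = v · (f₂ − f₀)/(f₂ + f₀) = 330 × 13.9/4133.9 ≈ 1.11 m/s.
So the cart is moving at 1.11 m/s toward the emitter.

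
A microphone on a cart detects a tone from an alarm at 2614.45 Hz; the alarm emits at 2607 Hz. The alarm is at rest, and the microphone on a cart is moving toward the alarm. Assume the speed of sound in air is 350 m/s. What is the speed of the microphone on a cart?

1.00 m/s

f' = f · (v + v_o)/v ⇒ v_o = v · |f'/f − 1|.
v_o = 350 × |2614.45/2607 − 1| = 350 × 0.002858 ≈ 1.00 m/s.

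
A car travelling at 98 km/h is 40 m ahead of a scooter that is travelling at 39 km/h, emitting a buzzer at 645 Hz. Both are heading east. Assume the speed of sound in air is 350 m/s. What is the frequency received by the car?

39 km/h = 10.83 m/s; 98 km/h = 27.22 m/s.
The car is ahead, so the scooter is moving toward it while the car is moving away from the scooter.
With source approaching and observer receding, f' = f · (v − v_o)/(v − v_s).
f' = 645 × (350 − 27.22)/(350 − 10.83) = 645 × 322.78/339.17 ≈ 614 Hz.

614 Hz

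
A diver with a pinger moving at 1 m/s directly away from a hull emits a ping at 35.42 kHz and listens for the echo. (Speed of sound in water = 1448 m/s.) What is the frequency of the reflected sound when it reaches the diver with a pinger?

The hull receives the sound from a moving source: f₁ = f₀ · v/(v + v_e) = 35.42 × 1448/1449 ≈ 35.4 kHz.
On the return leg the diver with a pinger is a moving observer: f₂ = f₁ · (v − v_e)/v = 35.4 × 1447/1448 ≈ 35.4 kHz.

35.4 kHz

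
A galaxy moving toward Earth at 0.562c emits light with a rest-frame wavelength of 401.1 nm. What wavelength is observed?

212.4 nm

Relativistic Doppler for wavelength: λ' = λ₀ · √((1 − β)/(1 + β)).
λ' = 401.1 × √(0.4380/1.5620) = 401.1 × 0.52954 ≈ 212.4 nm.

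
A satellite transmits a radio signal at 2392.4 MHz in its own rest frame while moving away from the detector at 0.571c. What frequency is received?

Relativistic Doppler for frequency: f' = f₀ · √((1 − β)/(1 + β)).
f' = 2392.4 × √(0.4290/1.5710) = 2392.4 × 0.52257 ≈ 1250.2 MHz.

1250.2 MHz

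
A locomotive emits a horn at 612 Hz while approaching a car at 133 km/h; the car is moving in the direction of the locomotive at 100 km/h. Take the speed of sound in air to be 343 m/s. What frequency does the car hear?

741 Hz

133 km/h = 36.94 m/s; 100 km/h = 27.78 m/s.
With source approaching and observer approaching, f' = f · (v + v_o)/(v − v_s).
f' = 612 × (343 + 27.78)/(343 − 36.94) = 612 × 370.78/306.06 ≈ 741 Hz.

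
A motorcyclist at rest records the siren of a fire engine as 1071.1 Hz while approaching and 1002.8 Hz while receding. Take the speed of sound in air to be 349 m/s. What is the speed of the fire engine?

11.5 m/s

f₁/f₂ = (v + v_s)/(v − v_s), so v_s = v · (f₁ − f₂)/(f₁ + f₂).
v_s = 349 × (1071.1 − 1002.8)/(1071.1 + 1002.8) = 349 × 68.3/2073.9 ≈ 11.5 m/s.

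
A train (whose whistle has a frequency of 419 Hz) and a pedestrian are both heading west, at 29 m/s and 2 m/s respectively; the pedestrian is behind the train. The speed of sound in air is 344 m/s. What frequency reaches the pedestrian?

389 Hz

The pedestrian is behind, so the train is moving away from it while the pedestrian is moving toward the train.
Both move, so f' = f · (v + v_o)/(v + v_s).
f' = 419 × (344 + 2)/(344 + 29) = 419 × 346/373 ≈ 389 Hz.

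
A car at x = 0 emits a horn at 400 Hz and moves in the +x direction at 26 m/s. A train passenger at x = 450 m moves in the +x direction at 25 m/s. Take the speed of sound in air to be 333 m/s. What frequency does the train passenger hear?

The observer lies on the +x side, so the source is heading toward the observer and the observer is heading away from the source.
Both move, so f' = f · (v − v_o)/(v − v_s).
f' = 400 × (333 − 25)/(333 − 26) = 400 × 308/307 ≈ 401 Hz.

401 Hz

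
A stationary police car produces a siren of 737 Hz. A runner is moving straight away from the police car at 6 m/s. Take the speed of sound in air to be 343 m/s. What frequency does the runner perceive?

724 Hz

Moving observer, stationary source: f' = f · (v − v_o)/v.
f' = 737 × (343 − 6)/343 = 737 × 337/343 ≈ 724 Hz.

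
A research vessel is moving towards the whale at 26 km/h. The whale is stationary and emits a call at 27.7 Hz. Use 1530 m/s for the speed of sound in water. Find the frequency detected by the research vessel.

26 km/h = 7.222 m/s.
Moving observer, stationary source: f' = f · (v + v_o)/v.
f' = 27.7 × (1530 + 7.222)/1530 = 27.7 × 1537.2/1530 ≈ 27.8 Hz.

27.8 Hz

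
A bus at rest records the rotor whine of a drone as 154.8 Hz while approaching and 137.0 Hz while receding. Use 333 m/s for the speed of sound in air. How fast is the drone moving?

f₁/f₂ = (v + v_s)/(v − v_s), so v_s = v · (f₁ − f₂)/(f₁ + f₂).
v_s = 333 × (154.8 − 137.0)/(154.8 + 137.0) = 333 × 17.8/291.8 ≈ 20.3 m/s.

20.3 m/s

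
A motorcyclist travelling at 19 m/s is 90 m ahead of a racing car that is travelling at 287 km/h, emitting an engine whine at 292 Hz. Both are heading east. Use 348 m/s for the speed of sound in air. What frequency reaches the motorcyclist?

358 Hz

287 km/h = 79.72 m/s.
The motorcyclist is ahead, so the racing car is moving toward it while the motorcyclist is moving away from the racing car.
Both move, so f' = f · (v − v_o)/(v − v_s).
f' = 292 × (348 − 19)/(348 − 79.72) = 292 × 329/268.28 ≈ 358 Hz.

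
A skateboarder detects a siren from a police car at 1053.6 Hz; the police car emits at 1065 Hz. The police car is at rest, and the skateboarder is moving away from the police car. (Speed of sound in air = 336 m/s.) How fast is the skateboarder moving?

3.6 m/s

f' = f · (v − v_o)/v ⇒ v_o = v · |f'/f − 1|.
v_o = 336 × |1053.6/1065 − 1| = 336 × 0.0107 ≈ 3.6 m/s.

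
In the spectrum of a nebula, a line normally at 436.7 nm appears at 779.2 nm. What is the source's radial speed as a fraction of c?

0.522c

λ'/λ₀ = 1.7843 > 1 (redshift), so the source is receding.
λ'/λ₀ = √((1 + β)/(1 − β)) for a receding source ⇒ β = (r² − 1)/(r² + 1) with r = λ'/λ₀.
β = (3.1837 − 1)/(3.1837 + 1) ≈ 0.522.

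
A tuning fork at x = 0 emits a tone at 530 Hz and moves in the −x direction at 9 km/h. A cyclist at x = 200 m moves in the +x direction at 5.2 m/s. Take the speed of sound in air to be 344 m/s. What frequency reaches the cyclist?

9 km/h = 2.5 m/s.
The observer lies on the +x side, so the source is heading away from the observer and the observer is heading away from the source.
With source receding and observer receding, f' = f · (v − v_o)/(v + v_s).
f' = 530 × (344 − 5.2)/(344 + 2.5) = 530 × 338.8/346.5 ≈ 518 Hz.

518 Hz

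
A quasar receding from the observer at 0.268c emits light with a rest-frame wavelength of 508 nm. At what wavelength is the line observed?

668.6 nm

Relativistic Doppler for wavelength: λ' = λ₀ · √((1 + β)/(1 − β)).
λ' = 508 × √(1.2680/0.7320) = 508 × 1.31615 ≈ 668.6 nm.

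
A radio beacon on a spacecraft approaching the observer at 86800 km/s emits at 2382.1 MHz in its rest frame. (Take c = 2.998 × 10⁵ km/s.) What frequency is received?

3209.2 MHz

β = v/c = 86800/299800 = 0.2895.
Relativistic Doppler for frequency: f' = f₀ · √((1 + β)/(1 − β)).
f' = 2382.1 × √(1.2895/0.7105) = 2382.1 × 1.34723 ≈ 3209.2 MHz.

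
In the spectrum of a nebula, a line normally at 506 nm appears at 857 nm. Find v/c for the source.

0.483c

λ'/λ₀ = 1.6937 > 1 (redshift), so the source is receding.
λ'/λ₀ = √((1 + β)/(1 − β)) for a receding source ⇒ β = (r² − 1)/(r² + 1) with r = λ'/λ₀.
β = (2.8685 − 1)/(2.8685 + 1) ≈ 0.483.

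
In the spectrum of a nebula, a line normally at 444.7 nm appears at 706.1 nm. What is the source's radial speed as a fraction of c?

λ'/λ₀ = 1.5878 > 1 (redshift), so the source is receding.
λ'/λ₀ = √((1 + β)/(1 − β)) for a receding source ⇒ β = (r² − 1)/(r² + 1) with r = λ'/λ₀.
β = (2.5211 − 1)/(2.5211 + 1) ≈ 0.432.

0.432c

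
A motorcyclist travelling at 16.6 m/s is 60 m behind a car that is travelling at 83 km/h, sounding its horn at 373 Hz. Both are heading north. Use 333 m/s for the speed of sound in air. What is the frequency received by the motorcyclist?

83 km/h = 23.06 m/s.
The motorcyclist is behind, so the car is moving away from it while the motorcyclist is moving toward the car.
Both move, so f' = f · (v + v_o)/(v + v_s).
f' = 373 × (333 + 16.6)/(333 + 23.06) = 373 × 349.6/356.06 ≈ 366 Hz.

366 Hz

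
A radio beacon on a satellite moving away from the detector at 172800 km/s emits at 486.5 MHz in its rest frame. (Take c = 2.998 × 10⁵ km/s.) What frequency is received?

β = v/c = 172800/299800 = 0.5764.
Relativistic Doppler for frequency: f' = f₀ · √((1 − β)/(1 + β)).
f' = 486.5 × √(0.4236/1.5764) = 486.5 × 0.51839 ≈ 252.2 MHz.

252.2 MHz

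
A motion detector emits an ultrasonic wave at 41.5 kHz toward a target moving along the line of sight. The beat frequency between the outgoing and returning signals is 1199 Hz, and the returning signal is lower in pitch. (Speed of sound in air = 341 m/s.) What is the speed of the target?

5.0 m/s

Double Doppler shift off a moving reflector: f₂ = f₀ · (v + u)/(v − u) (u > 0 toward emitter).
Returning signal is lower, so f₂ = f₀ − Δf = 41500 − 1199 = 40301 Hz.
Rearranging, u = v · (f₂ − f₀)/(f₂ + f₀) = 341 × -1199/81801 ≈ -5.0 m/s.
So the target is moving at 5.0 m/s away from the emitter.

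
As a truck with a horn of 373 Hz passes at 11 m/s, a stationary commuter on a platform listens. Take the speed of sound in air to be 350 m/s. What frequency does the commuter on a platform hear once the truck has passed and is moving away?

Receding: f₂ = f · v/(v + v_s) = 373 × 350/361 ≈ 362 Hz.

362 Hz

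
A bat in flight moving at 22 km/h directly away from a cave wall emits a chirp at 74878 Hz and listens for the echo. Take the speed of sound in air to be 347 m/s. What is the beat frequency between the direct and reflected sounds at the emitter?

2592 Hz

22 km/h = 6.111 m/s.
The cave wall receives the sound from a moving source: f₁ = f₀ · v/(v + v_e) = 74878 × 347/353.11 ≈ 73582 Hz.
On the return leg the bat in flight is a moving observer: f₂ = f₁ · (v − v_e)/v = 73582 × 340.89/347 ≈ 72286 Hz.
Equivalently f₂ = f₀ · (v − v_e)/(v + v_e).
Beat against the emitted tone: |f₂ − f₀| = 2v_e·f₀/(v + v_e) = 2 × 6.111 × 74878/353.11 ≈ 2592 Hz.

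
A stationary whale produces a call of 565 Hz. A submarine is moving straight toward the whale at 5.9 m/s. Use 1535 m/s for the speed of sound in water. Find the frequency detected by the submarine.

567 Hz

Only the observer moves, toward the source, so f' = f · (v + v_o)/v.
f' = 565 × (1535 + 5.9)/1535 = 565 × 1540.9/1535 ≈ 567 Hz.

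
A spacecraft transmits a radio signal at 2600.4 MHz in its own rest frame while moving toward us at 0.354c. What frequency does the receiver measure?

3764.7 MHz

Relativistic Doppler for frequency: f' = f₀ · √((1 + β)/(1 − β)).
f' = 2600.4 × √(1.3540/0.6460) = 2600.4 × 1.44775 ≈ 3764.7 MHz.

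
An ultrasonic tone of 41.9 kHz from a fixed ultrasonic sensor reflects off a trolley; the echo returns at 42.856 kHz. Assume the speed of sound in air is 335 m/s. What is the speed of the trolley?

Double Doppler shift off a moving reflector: f₂ = f₀ · (v + u)/(v − u) (u > 0 toward emitter).
Rearranging, u = v · (f₂ − f₀)/(f₂ + f₀) = 335 × 0.956/84.756 ≈ 3.8 m/s.
So the trolley is moving at 3.8 m/s toward the emitter.

3.8 m/s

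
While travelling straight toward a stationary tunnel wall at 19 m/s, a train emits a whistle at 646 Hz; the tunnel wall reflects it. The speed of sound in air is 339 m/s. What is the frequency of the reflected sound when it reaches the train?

723 Hz

The tunnel wall receives the sound from a moving source: f₁ = f₀ · v/(v − v_e) = 646 × 339/320 ≈ 684 Hz.
On the return leg the train is a moving observer: f₂ = f₁ · (v + v_e)/v = 684 × 358/339 ≈ 723 Hz.
Equivalently f₂ = f₀ · (v + v_e)/(v − v_e).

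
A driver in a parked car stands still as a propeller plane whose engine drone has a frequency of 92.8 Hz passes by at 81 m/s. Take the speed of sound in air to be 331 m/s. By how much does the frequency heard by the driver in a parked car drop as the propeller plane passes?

Approaching: f₁ = f · v/(v − v_s) = 92.8 × 331/250 ≈ 122.9 Hz.
Receding: f₂ = f · v/(v + v_s) = 92.8 × 331/412 ≈ 74.6 Hz.
Drop: f₁ − f₂ = 2f·v·v_s/(v² − v_s²) = 2 × 92.8 × 331 × 81/(331² − 81²) ≈ 48.3 Hz.

48.3 Hz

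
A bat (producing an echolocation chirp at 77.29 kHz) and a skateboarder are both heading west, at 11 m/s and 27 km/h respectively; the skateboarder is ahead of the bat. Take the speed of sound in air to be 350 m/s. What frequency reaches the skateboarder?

78.1 kHz

27 km/h = 7.5 m/s.
The skateboarder is ahead, so the bat is moving toward it while the skateboarder is moving away from the bat.
Both move, so f' = f · (v − v_o)/(v − v_s).
f' = 77.29 × (350 − 7.5)/(350 − 11) = 77.29 × 342.5/339 ≈ 78.1 kHz.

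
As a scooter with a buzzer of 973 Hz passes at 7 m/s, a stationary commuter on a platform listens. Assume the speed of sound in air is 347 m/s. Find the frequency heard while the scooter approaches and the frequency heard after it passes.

993 Hz approaching; 954 Hz receding

Approaching: f₁ = f · v/(v − v_s) = 973 × 347/340 ≈ 993 Hz.
Receding: f₂ = f · v/(v + v_s) = 973 × 347/354 ≈ 954 Hz.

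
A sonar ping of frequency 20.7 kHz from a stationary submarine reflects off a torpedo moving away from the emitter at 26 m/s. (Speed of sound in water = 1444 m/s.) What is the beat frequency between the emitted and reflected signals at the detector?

732 Hz

The torpedo first receives the wave as a moving observer: f₁ = f₀ · (v − u)/v = 20.7 × (1444 − 26)/1444 ≈ 20.327 kHz.
The reflection then acts as a moving source: f₂ = f₁ · v/(v + u) ≈ 19.968 kHz.
Beat frequency (with f₀ = 20700 Hz): |f₂ − f₀| = 2u·f₀/(v + u) = 2 × 26 × 20700/1470 ≈ 732 Hz.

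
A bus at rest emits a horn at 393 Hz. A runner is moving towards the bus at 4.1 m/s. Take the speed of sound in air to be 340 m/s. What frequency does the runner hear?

Moving observer, stationary source: f' = f · (v + v_o)/v.
f' = 393 × (340 + 4.1)/340 = 393 × 344.1/340 ≈ 398 Hz.

398 Hz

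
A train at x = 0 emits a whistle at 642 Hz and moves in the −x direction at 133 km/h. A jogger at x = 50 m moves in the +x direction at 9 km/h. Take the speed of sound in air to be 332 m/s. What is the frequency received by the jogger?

133 km/h = 36.94 m/s; 9 km/h = 2.5 m/s.
The observer lies on the +x side, so the source is heading away from the observer and the observer is heading away from the source.
Both move, so f' = f · (v − v_o)/(v + v_s).
f' = 642 × (332 − 2.5)/(332 + 36.94) = 642 × 329.5/368.94 ≈ 573 Hz.

573 Hz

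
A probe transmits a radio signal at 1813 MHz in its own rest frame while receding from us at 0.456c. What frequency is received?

1108.2 MHz

Relativistic Doppler for frequency: f' = f₀ · √((1 − β)/(1 + β)).
f' = 1813 × √(0.5440/1.4560) = 1813 × 0.61125 ≈ 1108.2 MHz.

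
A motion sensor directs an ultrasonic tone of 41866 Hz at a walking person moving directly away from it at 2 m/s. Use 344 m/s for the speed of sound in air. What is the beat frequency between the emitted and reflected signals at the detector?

The walking person first receives the wave as a moving observer: f₁ = f₀ · (v − u)/v = 41866 × (344 − 2)/344 ≈ 41623 Hz.
The reflection then acts as a moving source: f₂ = f₁ · v/(v + u) ≈ 41382 Hz.
Equivalently f₂ = f₀ · (v − u)/(v + u).
Beat frequency: |f₂ − f₀| = 2u·f₀/(v + u) = 2 × 2 × 41866/346 ≈ 484 Hz.

484 Hz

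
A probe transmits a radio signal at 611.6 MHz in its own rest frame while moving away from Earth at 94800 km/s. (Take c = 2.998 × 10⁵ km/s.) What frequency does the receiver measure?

440.8 MHz

β = v/c = 94800/299800 = 0.3162.
Relativistic Doppler for frequency: f' = f₀ · √((1 − β)/(1 + β)).
f' = 611.6 × √(0.6838/1.3162) = 611.6 × 0.72077 ≈ 440.8 MHz.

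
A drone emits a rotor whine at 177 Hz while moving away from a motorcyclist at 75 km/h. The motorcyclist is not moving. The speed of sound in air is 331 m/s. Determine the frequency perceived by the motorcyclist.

167 Hz

75 km/h = 20.83 m/s.
With the source moving away from a stationary observer, f' = f · v/(v + v_s).
f' = 177 × 331/(331 + 20.83) = 177 × 331/351.8 ≈ 167 Hz.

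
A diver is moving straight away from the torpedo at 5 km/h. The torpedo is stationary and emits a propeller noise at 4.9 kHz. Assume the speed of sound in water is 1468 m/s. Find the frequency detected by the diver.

4.90 kHz

5 km/h = 1.389 m/s.
Only the observer moves, away from the source, so f' = f · (v − v_o)/v.
f' = 4.9 × (1468 − 1.389)/1468 = 4.9 × 1466.6/1468 ≈ 4.90 kHz.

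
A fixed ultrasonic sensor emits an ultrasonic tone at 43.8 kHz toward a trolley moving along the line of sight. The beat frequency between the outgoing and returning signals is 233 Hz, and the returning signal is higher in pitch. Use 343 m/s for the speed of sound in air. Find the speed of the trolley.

0.91 m/s

Double Doppler shift off a moving reflector: f₂ = f₀ · (v + u)/(v − u) (u > 0 toward emitter).
Returning signal is higher, so f₂ = f₀ + Δf = 43800 + 233 = 44033 Hz.
Rearranging, u = v · (f₂ − f₀)/(f₂ + f₀) = 343 × 233/87833 ≈ 0.91 m/s.
So the trolley is moving at 0.91 m/s toward the emitter.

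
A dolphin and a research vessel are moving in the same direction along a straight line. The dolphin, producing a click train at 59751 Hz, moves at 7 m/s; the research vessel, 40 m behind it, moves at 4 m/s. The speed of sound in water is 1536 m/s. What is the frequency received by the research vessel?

The research vessel is behind, so the dolphin is moving away from it while the research vessel is moving toward the dolphin.
General Doppler shift: f' = f · (v + v_o)/(v + v_s).
f' = 59751 × (1536 + 4)/(1536 + 7) = 59751 × 1540/1543 ≈ 59635 Hz.

59635 Hz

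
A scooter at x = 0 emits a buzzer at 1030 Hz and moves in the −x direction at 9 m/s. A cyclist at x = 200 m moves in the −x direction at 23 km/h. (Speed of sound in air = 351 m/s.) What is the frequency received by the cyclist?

23 km/h = 6.389 m/s.
The observer lies on the +x side, so the source is heading away from the observer and the observer is heading toward the source.
With source receding and observer approaching, f' = f · (v + v_o)/(v + v_s).
f' = 1030 × (351 + 6.389)/(351 + 9) = 1030 × 357.39/360 ≈ 1023 Hz.

1023 Hz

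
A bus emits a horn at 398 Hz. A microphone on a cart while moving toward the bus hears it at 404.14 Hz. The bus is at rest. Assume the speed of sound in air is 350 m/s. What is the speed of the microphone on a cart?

f' = f · (v + v_o)/v ⇒ v_o = v · |f'/f − 1|.
v_o = 350 × |404.14/398 − 1| = 350 × 0.01543 ≈ 5.4 m/s.

5.4 m/s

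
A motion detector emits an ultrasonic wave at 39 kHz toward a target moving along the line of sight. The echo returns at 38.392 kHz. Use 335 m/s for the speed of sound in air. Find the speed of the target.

2.63 m/s

Double Doppler shift off a moving reflector: f₂ = f₀ · (v + u)/(v − u) (u > 0 toward emitter).
Rearranging, u = v · (f₂ − f₀)/(f₂ + f₀) = 335 × -0.608/77.392 ≈ -2.63 m/s.
So the target is moving at 2.63 m/s away from the emitter.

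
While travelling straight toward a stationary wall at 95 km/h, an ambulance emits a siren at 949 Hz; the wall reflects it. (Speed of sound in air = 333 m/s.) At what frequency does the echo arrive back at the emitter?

95 km/h = 26.39 m/s.
The wall receives the sound from a moving source: f₁ = f₀ · v/(v − v_e) = 949 × 333/306.61 ≈ 1031 Hz.
On the return leg the ambulance is a moving observer: f₂ = f₁ · (v + v_e)/v = 1031 × 359.39/333 ≈ 1112 Hz.
Equivalently f₂ = f₀ · (v + v_e)/(v − v_e).

1112 Hz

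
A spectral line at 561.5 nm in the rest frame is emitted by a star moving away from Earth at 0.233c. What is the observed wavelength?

Relativistic Doppler for wavelength: λ' = λ₀ · √((1 + β)/(1 − β)).
λ' = 561.5 × √(1.2330/0.7670) = 561.5 × 1.26790 ≈ 711.9 nm.

711.9 nm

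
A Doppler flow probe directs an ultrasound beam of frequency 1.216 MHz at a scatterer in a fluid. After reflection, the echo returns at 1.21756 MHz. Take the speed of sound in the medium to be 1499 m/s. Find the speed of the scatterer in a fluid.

Double Doppler shift off a moving reflector: f₂ = f₀ · (v + u)/(v − u) (u > 0 toward emitter).
Rearranging, u = v · (f₂ − f₀)/(f₂ + f₀) = 1499 × 0.00156/2.43356 ≈ 0.96 m/s.
So the scatterer in a fluid is moving at 0.96 m/s toward the emitter.

0.96 m/s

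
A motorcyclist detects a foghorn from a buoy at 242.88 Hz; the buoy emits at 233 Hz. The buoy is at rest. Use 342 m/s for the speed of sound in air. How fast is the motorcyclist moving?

f' > f, so the motorcyclist is approaching.
f' = f · (v + v_o)/v ⇒ v_o = v · |f'/f − 1|.
v_o = 342 × |242.88/233 − 1| = 342 × 0.0424 ≈ 14.5 m/s.

14.5 m/s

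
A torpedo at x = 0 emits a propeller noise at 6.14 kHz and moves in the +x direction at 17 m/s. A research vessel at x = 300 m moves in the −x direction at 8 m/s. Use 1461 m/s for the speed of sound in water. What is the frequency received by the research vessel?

6.25 kHz

The observer lies on the +x side, so the source is heading toward the observer and the observer is heading toward the source.
Both move, so f' = f · (v + v_o)/(v − v_s).
f' = 6.14 × (1461 + 8)/(1461 − 17) = 6.14 × 1469/1444 ≈ 6.25 kHz.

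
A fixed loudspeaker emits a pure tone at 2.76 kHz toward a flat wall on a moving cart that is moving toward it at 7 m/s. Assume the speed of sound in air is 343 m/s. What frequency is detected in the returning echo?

2.88 kHz

At the flat wall on a moving cart (a moving observer), f₁ = f₀ · (v + u)/v = 2.76 × 350/343 ≈ 2.82 kHz.
On reflection it acts as a source moving toward the stationary detector: f₂ = f₁ · v/(v − u) = 2.82 × 343/336 ≈ 2.88 kHz.
Equivalently f₂ = f₀ · (v + u)/(v − u).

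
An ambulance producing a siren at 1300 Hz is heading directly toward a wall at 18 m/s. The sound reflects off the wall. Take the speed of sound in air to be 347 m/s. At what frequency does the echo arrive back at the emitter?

The wall receives the sound from a moving source: f₁ = f₀ · v/(v − v_e) = 1300 × 347/329 ≈ 1371 Hz.
On the return leg the ambulance is a moving observer: f₂ = f₁ · (v + v_e)/v = 1371 × 365/347 ≈ 1442 Hz.
Equivalently f₂ = f₀ · (v + v_e)/(v − v_e).

1442 Hz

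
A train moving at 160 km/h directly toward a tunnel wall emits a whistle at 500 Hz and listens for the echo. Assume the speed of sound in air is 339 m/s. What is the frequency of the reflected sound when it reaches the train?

160 km/h = 44.44 m/s.
The tunnel wall receives the sound from a moving source: f₁ = f₀ · v/(v − v_e) = 500 × 339/294.56 ≈ 575 Hz.
On the return leg the train is a moving observer: f₂ = f₁ · (v + v_e)/v = 575 × 383.44/339 ≈ 651 Hz.

651 Hz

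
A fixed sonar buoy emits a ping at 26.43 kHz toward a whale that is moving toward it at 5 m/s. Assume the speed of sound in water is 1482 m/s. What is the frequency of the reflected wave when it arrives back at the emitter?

At the whale (a moving observer), f₁ = f₀ · (v + u)/v = 26.43 × 1487/1482 ≈ 26.5 kHz.
On reflection it acts as a source moving toward the stationary detector: f₂ = f₁ · v/(v − u) = 26.5 × 1482/1477 ≈ 26.6 kHz.

26.6 kHz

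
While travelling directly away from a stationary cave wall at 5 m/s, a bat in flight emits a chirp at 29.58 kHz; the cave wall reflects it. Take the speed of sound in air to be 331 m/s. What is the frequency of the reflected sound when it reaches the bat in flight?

The cave wall receives the sound from a moving source: f₁ = f₀ · v/(v + v_e) = 29.58 × 331/336 ≈ 29.1 kHz.
On the return leg the bat in flight is a moving observer: f₂ = f₁ · (v − v_e)/v = 29.1 × 326/331 ≈ 28.7 kHz.
Equivalently f₂ = f₀ · (v − v_e)/(v + v_e).

28.7 kHz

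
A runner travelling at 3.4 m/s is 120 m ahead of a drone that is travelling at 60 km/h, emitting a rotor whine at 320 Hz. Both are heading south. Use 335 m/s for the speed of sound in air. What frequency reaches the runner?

333 Hz

60 km/h = 16.67 m/s.
The runner is ahead, so the drone is moving toward it while the runner is moving away from the drone.
General Doppler shift: f' = f · (v − v_o)/(v − v_s).
f' = 320 × (335 − 3.4)/(335 − 16.67) = 320 × 331.6/318.33 ≈ 333 Hz.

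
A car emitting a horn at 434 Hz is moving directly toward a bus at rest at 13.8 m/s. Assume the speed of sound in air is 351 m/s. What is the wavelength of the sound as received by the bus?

With the source moving toward a stationary observer, f' = f · v/(v − v_s).
f' = 434 × 351/(351 − 13.8) ≈ 452 Hz.
λ' = v/f' = 351/451.762 ≈ 77.7 cm.

77.7 cm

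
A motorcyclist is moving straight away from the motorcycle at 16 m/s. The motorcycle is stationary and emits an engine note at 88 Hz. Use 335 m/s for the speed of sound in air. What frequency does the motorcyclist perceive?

84 Hz

Moving observer, stationary source: f' = f · (v − v_o)/v.
f' = 88 × (335 − 16)/335 = 88 × 319/335 ≈ 84 Hz.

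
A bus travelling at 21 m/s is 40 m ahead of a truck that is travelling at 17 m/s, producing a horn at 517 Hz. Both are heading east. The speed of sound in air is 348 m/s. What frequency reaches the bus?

The bus is ahead, so the truck is moving toward it while the bus is moving away from the truck.
General Doppler shift: f' = f · (v − v_o)/(v − v_s).
f' = 517 × (348 − 21)/(348 − 17) = 517 × 327/331 ≈ 511 Hz.

511 Hz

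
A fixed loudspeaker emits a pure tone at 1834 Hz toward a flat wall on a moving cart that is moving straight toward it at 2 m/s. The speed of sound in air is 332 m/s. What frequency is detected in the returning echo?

The flat wall on a moving cart first receives the wave as a moving observer: f₁ = f₀ · (v + u)/v = 1834 × (332 + 2)/332 ≈ 1845 Hz.
The reflection then acts as a moving source: f₂ = f₁ · v/(v − u) ≈ 1856 Hz.

1856 Hz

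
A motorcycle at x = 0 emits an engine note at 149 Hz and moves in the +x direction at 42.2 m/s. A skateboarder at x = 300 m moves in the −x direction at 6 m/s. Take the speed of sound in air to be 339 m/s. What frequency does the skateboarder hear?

The observer lies on the +x side, so the source is heading toward the observer and the observer is heading toward the source.
General Doppler shift: f' = f · (v + v_o)/(v − v_s).
f' = 149 × (339 + 6)/(339 − 42.2) = 149 × 345/296.8 ≈ 173 Hz.

173 Hz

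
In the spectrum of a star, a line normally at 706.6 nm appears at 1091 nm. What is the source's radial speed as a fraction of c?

λ'/λ₀ = 1.5440 > 1 (redshift), so the source is receding.
λ'/λ₀ = √((1 + β)/(1 − β)) for a receding source ⇒ β = (r² − 1)/(r² + 1) with r = λ'/λ₀.
β = (2.3840 − 1)/(2.3840 + 1) ≈ 0.409.

0.409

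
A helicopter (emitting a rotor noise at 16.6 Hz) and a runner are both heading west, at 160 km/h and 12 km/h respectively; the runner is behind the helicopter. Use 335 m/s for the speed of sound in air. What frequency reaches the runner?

160 km/h = 44.44 m/s; 12 km/h = 3.333 m/s.
The runner is behind, so the helicopter is moving away from it while the runner is moving toward the helicopter.
Both move, so f' = f · (v + v_o)/(v + v_s).
f' = 16.6 × (335 + 3.333)/(335 + 44.44) = 16.6 × 338.33/379.44 ≈ 14.8 Hz.

14.8 Hz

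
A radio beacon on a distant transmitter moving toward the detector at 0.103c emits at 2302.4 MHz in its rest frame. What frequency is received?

Relativistic Doppler for frequency: f' = f₀ · √((1 + β)/(1 − β)).
f' = 2302.4 × √(1.1030/0.8970) = 2302.4 × 1.10890 ≈ 2553.1 MHz.

2553.1 MHz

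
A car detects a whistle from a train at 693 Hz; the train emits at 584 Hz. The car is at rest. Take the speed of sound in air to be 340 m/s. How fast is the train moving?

f' > f, so the train is approaching.
f' = f · v/(v − v_s) ⇒ v_s = v · |1 − f/f'|.
v_s = 340 × |1 − 584/693| = 340 × 0.1573 ≈ 53 m/s.

53 m/s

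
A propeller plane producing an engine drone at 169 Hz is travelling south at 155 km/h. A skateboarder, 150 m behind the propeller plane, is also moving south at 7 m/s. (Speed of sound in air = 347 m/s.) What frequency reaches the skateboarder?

155 km/h = 43.06 m/s.
The skateboarder is behind, so the propeller plane is moving away from it while the skateboarder is moving toward the propeller plane.
Both move, so f' = f · (v + v_o)/(v + v_s).
f' = 169 × (347 + 7)/(347 + 43.06) = 169 × 354/390.06 ≈ 153 Hz.

153 Hz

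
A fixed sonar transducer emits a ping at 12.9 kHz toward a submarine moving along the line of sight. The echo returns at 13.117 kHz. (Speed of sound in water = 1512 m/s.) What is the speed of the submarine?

12.6 m/s

Double Doppler shift off a moving reflector: f₂ = f₀ · (v + u)/(v − u) (u > 0 toward emitter).
Rearranging, u = v · (f₂ − f₀)/(f₂ + f₀) = 1512 × 0.217/26.017 ≈ 12.6 m/s.
So the submarine is moving at 12.6 m/s toward the emitter.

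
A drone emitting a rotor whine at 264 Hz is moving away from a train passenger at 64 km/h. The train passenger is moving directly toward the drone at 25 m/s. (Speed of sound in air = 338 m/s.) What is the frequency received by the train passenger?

64 km/h = 17.78 m/s.
Both move, so f' = f · (v + v_o)/(v + v_s).
f' = 264 × (338 + 25)/(338 + 17.78) = 264 × 363/355.78 ≈ 269 Hz.

269 Hz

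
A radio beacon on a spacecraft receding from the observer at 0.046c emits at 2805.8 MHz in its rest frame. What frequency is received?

Relativistic Doppler for frequency: f' = f₀ · √((1 − β)/(1 + β)).
f' = 2805.8 × √(0.9540/1.0460) = 2805.8 × 0.95501 ≈ 2679.6 MHz.

2679.6 MHz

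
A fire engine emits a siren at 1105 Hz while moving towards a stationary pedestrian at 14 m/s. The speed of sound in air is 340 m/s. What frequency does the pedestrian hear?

With the source moving toward a stationary observer, f' = f · v/(v − v_s).
f' = 1105 × 340/(340 − 14) = 1105 × 340/326 ≈ 1152 Hz.

1152 Hz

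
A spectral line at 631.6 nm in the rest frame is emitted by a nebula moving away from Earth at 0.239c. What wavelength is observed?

805.9 nm

Relativistic Doppler for wavelength: λ' = λ₀ · √((1 + β)/(1 − β)).
λ' = 631.6 × √(1.2390/0.7610) = 631.6 × 1.27598 ≈ 805.9 nm.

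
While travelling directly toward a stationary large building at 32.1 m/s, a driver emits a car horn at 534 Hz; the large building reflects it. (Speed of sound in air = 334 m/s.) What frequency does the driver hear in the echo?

The large building receives the sound from a moving source: f₁ = f₀ · v/(v − v_e) = 534 × 334/301.9 ≈ 591 Hz.
On the return leg the driver is a moving observer: f₂ = f₁ · (v + v_e)/v = 591 × 366.1/334 ≈ 648 Hz.
Equivalently f₂ = f₀ · (v + v_e)/(v − v_e).

648 Hz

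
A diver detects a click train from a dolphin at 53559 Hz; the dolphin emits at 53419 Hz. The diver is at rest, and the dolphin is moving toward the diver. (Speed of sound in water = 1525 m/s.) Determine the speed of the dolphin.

4.0 m/s

f' = f · v/(v − v_s) ⇒ v_s = v · |1 − f/f'|.
v_s = 1525 × |1 − 53419/53559| = 1525 × 0.002614 ≈ 4.0 m/s.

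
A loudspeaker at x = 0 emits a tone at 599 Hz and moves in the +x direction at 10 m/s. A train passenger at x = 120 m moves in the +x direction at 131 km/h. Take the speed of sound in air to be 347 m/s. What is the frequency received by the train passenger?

552 Hz

131 km/h = 36.39 m/s.
The observer lies on the +x side, so the source is heading toward the observer and the observer is heading away from the source.
With source approaching and observer receding, f' = f · (v − v_o)/(v − v_s).
f' = 599 × (347 − 36.39)/(347 − 10) = 599 × 310.61/337 ≈ 552 Hz.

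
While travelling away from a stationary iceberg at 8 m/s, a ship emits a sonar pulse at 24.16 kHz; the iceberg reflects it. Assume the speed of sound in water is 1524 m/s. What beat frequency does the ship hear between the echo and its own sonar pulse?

The iceberg receives the sound from a moving source: f₁ = f₀ · v/(v + v_e) = 24.16 × 1524/1532 ≈ 24.034 kHz.
On the return leg the ship is a moving observer: f₂ = f₁ · (v − v_e)/v = 24.034 × 1516/1524 ≈ 23.908 kHz.
Equivalently f₂ = f₀ · (v − v_e)/(v + v_e).
Beat against the emitted tone (with f₀ = 24160 Hz): |f₂ − f₀| = 2v_e·f₀/(v + v_e) = 2 × 8 × 24160/1532 ≈ 252 Hz.

252 Hz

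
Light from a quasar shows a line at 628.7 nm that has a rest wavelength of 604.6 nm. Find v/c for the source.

λ'/λ₀ = 1.0399 > 1 (redshift), so the source is receding.
λ'/λ₀ = √((1 + β)/(1 − β)) for a receding source ⇒ β = (r² − 1)/(r² + 1) with r = λ'/λ₀.
β = (1.0813 − 1)/(1.0813 + 1) ≈ 0.039.

0.039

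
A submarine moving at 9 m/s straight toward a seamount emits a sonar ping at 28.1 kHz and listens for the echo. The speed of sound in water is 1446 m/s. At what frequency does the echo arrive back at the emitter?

28.5 kHz

The seamount receives the sound from a moving source: f₁ = f₀ · v/(v − v_e) = 28.1 × 1446/1437 ≈ 28.3 kHz.
On the return leg the submarine is a moving observer: f₂ = f₁ · (v + v_e)/v = 28.3 × 1455/1446 ≈ 28.5 kHz.
Equivalently f₂ = f₀ · (v + v_e)/(v − v_e).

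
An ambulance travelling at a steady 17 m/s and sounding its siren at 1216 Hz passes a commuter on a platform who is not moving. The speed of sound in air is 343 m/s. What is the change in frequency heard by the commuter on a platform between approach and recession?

121 Hz

Approaching: f₁ = f · v/(v − v_s) = 1216 × 343/326 ≈ 1279 Hz.
Receding: f₂ = f · v/(v + v_s) = 1216 × 343/360 ≈ 1159 Hz.
Drop: f₁ − f₂ = 2f·v·v_s/(v² − v_s²) = 2 × 1216 × 343 × 17/(343² − 17²) ≈ 121 Hz.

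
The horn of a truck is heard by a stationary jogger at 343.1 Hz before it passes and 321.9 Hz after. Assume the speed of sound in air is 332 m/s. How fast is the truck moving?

f₁/f₂ = (v + v_s)/(v − v_s), so v_s = v · (f₁ − f₂)/(f₁ + f₂).
v_s = 332 × (343.1 − 321.9)/(343.1 + 321.9) = 332 × 21.2/665.0 ≈ 10.6 m/s.

10.6 m/s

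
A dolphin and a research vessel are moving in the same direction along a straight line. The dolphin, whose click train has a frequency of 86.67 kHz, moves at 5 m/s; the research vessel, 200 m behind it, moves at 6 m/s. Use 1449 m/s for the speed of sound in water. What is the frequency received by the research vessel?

The research vessel is behind, so the dolphin is moving away from it while the research vessel is moving toward the dolphin.
General Doppler shift: f' = f · (v + v_o)/(v + v_s).
f' = 86.67 × (1449 + 6)/(1449 + 5) = 86.67 × 1455/1454 ≈ 86.7 kHz.

86.7 kHz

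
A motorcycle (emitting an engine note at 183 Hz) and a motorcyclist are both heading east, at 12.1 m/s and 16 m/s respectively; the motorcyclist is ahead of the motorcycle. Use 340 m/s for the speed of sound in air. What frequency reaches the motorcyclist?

The motorcyclist is ahead, so the motorcycle is moving toward it while the motorcyclist is moving away from the motorcycle.
General Doppler shift: f' = f · (v − v_o)/(v − v_s).
f' = 183 × (340 − 16)/(340 − 12.1) = 183 × 324/327.9 ≈ 181 Hz.

181 Hz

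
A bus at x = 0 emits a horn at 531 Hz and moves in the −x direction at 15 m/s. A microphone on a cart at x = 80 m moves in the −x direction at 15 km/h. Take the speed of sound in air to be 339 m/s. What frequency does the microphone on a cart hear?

515 Hz

15 km/h = 4.167 m/s.
The observer lies on the +x side, so the source is heading away from the observer and the observer is heading toward the source.
With source receding and observer approaching, f' = f · (v + v_o)/(v + v_s).
f' = 531 × (339 + 4.167)/(339 + 15) = 531 × 343.17/354 ≈ 515 Hz.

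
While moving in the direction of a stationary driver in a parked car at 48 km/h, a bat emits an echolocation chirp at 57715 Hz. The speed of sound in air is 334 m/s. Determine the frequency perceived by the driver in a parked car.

60115 Hz

48 km/h = 13.33 m/s.
Only the source moves, toward the listener, so f' = f · v/(v − v_s).
f' = 57715 × 334/(334 − 13.33) = 57715 × 334/320.7 ≈ 60115 Hz.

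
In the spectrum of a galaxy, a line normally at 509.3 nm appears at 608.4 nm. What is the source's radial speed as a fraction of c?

0.176

λ'/λ₀ = 1.1946 > 1 (redshift), so the source is receding.
λ'/λ₀ = √((1 + β)/(1 − β)) for a receding source ⇒ β = (r² − 1)/(r² + 1) with r = λ'/λ₀.
β = (1.4270 − 1)/(1.4270 + 1) ≈ 0.176.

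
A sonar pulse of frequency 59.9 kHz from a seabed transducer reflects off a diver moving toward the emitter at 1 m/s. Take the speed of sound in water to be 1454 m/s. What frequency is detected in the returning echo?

The diver first receives the wave as a moving observer: f₁ = f₀ · (v + u)/v = 59.9 × (1454 + 1)/1454 ≈ 59.9 kHz.
On reflection it acts as a source moving toward the stationary detector: f₂ = f₁ · v/(v − u) = 59.9 × 1454/1453 ≈ 60.0 kHz.
Equivalently f₂ = f₀ · (v + u)/(v − u).

60.0 kHz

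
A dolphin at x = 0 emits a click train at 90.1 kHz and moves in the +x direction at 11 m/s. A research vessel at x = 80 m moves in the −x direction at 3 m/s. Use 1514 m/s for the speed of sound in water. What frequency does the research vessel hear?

90.9 kHz

The observer lies on the +x side, so the source is heading toward the observer and the observer is heading toward the source.
Both move, so f' = f · (v + v_o)/(v − v_s).
f' = 90.1 × (1514 + 3)/(1514 − 11) = 90.1 × 1517/1503 ≈ 90.9 kHz.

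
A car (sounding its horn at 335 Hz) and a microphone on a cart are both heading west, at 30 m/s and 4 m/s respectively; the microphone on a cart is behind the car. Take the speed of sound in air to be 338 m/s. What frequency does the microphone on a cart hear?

311 Hz

The microphone on a cart is behind, so the car is moving away from it while the microphone on a cart is moving toward the car.
With source receding and observer approaching, f' = f · (v + v_o)/(v + v_s).
f' = 335 × (338 + 4)/(338 + 30) = 335 × 342/368 ≈ 311 Hz.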